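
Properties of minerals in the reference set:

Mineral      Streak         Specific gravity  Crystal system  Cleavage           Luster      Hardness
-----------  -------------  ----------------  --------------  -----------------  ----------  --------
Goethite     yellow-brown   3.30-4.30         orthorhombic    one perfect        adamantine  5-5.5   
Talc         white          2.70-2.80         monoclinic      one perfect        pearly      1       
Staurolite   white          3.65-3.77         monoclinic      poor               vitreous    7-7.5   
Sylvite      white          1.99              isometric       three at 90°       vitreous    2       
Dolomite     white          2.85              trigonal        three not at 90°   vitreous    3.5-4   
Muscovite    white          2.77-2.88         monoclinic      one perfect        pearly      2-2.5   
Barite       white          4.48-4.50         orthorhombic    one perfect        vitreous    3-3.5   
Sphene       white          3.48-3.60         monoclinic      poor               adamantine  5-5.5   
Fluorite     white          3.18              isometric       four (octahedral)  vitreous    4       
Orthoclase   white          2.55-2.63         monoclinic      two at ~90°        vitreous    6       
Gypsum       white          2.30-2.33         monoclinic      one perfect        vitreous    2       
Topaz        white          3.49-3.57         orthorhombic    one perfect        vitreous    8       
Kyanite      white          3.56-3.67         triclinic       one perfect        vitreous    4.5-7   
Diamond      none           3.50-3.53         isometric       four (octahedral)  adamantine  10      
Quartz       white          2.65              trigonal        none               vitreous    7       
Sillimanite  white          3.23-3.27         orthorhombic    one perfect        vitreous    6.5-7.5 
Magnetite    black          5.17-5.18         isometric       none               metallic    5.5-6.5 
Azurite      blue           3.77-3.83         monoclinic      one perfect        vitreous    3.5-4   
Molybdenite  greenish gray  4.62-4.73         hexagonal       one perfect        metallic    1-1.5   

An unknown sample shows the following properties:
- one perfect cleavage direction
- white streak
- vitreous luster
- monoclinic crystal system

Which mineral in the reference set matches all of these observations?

One perfect cleavage direction — narrows the field to Goethite, Talc, Muscovite, Barite, Gypsum, Topaz, Kyanite, Sillimanite, Azurite, Molybdenite.
White streak is inconsistent with Goethite, Azurite, Molybdenite.
Vitreous luster rules out Talc, Muscovite.
Monoclinic crystal system — only Gypsum remains.
The only mineral consistent with every observation is Gypsum.

Gypsum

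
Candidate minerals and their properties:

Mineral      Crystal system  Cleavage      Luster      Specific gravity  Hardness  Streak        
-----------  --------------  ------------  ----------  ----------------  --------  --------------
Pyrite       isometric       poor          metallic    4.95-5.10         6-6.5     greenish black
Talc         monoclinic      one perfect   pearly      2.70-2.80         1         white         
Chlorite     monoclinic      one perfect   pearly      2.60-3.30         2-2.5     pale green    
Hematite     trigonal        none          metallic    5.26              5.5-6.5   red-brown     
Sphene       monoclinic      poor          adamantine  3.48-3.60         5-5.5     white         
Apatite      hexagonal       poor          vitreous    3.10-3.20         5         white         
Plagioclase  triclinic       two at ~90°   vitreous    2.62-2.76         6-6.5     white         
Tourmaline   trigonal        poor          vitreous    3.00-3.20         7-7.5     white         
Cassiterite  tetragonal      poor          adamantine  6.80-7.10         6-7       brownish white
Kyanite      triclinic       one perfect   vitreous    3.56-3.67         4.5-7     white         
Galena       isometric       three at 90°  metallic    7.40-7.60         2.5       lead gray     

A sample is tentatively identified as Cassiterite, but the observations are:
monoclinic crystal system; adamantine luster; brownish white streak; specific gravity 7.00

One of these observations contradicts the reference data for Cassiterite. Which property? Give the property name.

crystal system

Monoclinic crystal system: Cassiterite has tetragonal system — outside the reference range.
Adamantine luster: Cassiterite has adamantine luster — consistent.
Brownish white streak: Cassiterite has brownish white streak — consistent.
Specific gravity 7.00: Cassiterite has SG 6.80-7.10 — consistent.
Only the crystal system is inconsistent.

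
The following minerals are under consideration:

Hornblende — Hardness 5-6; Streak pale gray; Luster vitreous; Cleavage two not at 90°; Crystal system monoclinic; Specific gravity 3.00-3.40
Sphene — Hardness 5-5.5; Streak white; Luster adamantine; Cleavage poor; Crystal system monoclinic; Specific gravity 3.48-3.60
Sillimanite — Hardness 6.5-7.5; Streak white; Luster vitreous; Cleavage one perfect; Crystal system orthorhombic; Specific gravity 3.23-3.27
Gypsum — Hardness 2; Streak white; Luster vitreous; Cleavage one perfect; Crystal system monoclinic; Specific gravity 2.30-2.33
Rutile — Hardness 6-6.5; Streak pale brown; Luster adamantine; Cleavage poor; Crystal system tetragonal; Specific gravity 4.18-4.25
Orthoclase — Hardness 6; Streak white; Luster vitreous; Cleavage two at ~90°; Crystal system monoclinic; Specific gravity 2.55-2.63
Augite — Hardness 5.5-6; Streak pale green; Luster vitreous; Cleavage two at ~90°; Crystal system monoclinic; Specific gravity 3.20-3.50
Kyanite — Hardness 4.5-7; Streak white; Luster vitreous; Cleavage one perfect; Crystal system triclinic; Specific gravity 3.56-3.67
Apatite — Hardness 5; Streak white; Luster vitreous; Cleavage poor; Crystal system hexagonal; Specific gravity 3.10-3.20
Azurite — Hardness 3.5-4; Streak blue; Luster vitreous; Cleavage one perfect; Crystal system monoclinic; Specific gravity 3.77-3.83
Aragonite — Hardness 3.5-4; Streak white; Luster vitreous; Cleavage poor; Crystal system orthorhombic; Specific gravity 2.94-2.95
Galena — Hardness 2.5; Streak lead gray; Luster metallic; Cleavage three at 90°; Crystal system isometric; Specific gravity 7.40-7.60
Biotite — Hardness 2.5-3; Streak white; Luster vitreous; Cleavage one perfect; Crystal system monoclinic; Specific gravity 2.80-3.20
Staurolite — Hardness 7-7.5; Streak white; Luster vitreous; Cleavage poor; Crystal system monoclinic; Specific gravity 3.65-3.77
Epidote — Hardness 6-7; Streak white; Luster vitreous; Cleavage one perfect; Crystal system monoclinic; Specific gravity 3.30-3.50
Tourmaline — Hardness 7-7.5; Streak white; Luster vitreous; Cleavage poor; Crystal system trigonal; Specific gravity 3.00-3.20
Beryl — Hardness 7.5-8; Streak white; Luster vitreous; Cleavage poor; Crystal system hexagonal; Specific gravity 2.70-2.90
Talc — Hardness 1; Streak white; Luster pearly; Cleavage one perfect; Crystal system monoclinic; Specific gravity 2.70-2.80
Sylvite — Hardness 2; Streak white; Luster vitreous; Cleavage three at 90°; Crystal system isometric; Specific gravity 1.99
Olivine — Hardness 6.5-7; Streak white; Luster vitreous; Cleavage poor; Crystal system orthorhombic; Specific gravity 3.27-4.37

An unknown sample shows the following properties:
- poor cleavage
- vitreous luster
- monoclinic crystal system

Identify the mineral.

Poor cleavage — leaves Sphene, Rutile, Apatite, Aragonite, Staurolite, Tourmaline, Beryl, Olivine.
Vitreous luster is inconsistent with Sphene, Rutile.
Monoclinic crystal system — leaves Staurolite.
The only mineral consistent with every observation is Staurolite.

Staurolite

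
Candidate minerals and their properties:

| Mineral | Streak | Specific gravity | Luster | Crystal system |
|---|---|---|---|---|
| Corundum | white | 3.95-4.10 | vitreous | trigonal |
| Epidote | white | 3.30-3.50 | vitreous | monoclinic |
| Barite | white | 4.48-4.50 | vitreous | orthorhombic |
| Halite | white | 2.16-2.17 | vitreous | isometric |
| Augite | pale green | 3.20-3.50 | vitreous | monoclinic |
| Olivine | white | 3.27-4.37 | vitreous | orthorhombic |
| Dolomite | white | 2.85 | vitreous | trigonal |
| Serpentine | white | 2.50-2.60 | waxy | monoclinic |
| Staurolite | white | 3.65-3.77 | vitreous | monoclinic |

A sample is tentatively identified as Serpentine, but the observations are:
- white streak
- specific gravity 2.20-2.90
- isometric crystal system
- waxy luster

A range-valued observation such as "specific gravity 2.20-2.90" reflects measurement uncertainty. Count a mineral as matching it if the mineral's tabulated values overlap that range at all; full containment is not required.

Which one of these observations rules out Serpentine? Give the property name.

White streak: Serpentine has white streak — within range.
Specific gravity 2.20-2.90: Serpentine has SG 2.50-2.60 — within range.
Isometric crystal system: Serpentine has monoclinic system — outside the reference range.
Waxy luster: Serpentine has waxy luster — within range.
Only the crystal system is inconsistent.

crystal system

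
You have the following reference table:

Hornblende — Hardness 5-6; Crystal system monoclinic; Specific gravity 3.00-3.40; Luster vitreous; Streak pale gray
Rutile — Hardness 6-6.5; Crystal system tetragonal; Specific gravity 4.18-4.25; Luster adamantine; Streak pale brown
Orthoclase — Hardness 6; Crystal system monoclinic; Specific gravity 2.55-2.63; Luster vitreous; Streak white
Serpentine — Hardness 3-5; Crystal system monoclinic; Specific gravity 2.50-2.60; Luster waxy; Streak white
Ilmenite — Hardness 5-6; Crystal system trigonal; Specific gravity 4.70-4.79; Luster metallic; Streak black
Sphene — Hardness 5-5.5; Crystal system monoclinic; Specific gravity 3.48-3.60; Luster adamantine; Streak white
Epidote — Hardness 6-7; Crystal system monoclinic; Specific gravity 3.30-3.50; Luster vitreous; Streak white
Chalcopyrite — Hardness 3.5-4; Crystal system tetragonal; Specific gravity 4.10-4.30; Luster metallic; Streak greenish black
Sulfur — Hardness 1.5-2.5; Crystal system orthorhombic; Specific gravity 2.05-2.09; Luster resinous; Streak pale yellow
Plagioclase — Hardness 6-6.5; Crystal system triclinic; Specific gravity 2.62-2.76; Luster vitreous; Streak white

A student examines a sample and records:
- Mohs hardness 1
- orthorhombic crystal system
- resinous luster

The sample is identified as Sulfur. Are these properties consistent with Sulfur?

No

Mohs hardness 1 — Sulfur has hardness 1.5-2.5; a mismatch.
Orthorhombic crystal system — matches Sulfur (orthorhombic system).
Resinous luster — matches Sulfur (resinous luster).
Hardness alone is enough to reject Sulfur.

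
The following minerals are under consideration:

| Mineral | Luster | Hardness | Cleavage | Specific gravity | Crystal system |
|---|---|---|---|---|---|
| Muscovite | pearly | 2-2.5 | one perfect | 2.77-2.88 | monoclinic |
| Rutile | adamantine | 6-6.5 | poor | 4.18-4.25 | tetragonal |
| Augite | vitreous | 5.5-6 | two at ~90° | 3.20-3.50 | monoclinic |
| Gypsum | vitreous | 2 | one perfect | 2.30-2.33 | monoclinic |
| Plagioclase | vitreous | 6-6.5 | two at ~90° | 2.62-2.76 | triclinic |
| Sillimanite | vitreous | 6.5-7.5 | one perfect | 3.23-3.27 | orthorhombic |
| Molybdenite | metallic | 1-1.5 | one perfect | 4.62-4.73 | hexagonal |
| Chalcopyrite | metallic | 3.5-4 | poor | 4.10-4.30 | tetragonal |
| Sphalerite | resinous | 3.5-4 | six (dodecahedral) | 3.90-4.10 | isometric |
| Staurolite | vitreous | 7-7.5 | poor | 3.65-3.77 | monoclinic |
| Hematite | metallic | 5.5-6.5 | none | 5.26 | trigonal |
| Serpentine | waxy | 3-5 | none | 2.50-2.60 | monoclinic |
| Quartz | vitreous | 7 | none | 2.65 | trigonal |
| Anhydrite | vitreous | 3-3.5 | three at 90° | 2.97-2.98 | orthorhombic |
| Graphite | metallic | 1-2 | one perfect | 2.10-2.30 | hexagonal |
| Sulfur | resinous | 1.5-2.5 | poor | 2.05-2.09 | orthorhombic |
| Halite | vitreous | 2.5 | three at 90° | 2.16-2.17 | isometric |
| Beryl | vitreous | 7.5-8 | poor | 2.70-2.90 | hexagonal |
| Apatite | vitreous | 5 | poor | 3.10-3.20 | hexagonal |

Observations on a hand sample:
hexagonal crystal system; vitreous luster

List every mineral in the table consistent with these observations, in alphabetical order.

Hexagonal crystal system: Molybdenite, Graphite, Beryl, Apatite remain.
Vitreous luster eliminates Molybdenite, Graphite.
Remaining candidates: Apatite, Beryl.

Apatite, Beryl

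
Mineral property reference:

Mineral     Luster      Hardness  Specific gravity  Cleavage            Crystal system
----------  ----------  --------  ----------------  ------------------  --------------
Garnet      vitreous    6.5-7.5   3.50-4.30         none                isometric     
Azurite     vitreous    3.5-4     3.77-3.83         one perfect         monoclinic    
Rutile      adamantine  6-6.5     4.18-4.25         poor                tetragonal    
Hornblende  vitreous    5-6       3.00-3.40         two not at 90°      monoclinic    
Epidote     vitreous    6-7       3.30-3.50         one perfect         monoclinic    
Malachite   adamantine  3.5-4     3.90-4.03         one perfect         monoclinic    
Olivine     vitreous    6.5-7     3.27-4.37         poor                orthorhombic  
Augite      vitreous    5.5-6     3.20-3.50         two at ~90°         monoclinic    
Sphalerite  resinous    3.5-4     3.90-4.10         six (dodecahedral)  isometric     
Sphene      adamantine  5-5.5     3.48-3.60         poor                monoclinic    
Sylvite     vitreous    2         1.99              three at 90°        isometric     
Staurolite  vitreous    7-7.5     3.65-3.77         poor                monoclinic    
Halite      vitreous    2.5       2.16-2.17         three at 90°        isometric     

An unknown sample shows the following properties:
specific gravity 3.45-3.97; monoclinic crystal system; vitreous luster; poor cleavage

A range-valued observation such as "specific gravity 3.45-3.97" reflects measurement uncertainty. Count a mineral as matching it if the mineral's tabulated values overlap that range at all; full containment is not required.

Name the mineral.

Specific gravity 3.45-3.97 is inconsistent with Rutile, Hornblende, Sylvite, Halite.
Monoclinic crystal system eliminates Garnet, Olivine, Sphalerite.
Vitreous luster excludes Malachite, Sphene.
Poor cleavage — Staurolite remains.
The only mineral consistent with every observation is Staurolite.

Staurolite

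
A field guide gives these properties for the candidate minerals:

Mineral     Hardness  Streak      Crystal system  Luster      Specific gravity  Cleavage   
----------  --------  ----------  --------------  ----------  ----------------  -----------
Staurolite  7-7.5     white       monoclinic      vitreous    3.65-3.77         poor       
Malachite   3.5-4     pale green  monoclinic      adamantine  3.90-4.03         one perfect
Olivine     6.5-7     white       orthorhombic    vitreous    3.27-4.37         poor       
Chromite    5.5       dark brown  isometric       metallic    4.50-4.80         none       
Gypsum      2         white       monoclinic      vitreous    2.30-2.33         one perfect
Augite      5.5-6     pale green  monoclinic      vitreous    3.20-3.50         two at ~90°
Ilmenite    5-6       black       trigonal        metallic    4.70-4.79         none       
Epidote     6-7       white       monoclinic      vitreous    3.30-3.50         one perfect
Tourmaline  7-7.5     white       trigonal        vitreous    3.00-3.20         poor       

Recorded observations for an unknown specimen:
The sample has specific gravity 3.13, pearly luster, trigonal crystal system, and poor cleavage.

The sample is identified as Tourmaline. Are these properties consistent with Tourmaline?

Specific gravity 3.13 — matches Tourmaline (SG 3.00-3.20).
Pearly luster — Tourmaline has vitreous luster; which does not match.
Trigonal crystal system — matches Tourmaline (trigonal system).
Poor cleavage — matches Tourmaline (cleavage poor).
Tourmaline is excluded by the luster.

Inconsistent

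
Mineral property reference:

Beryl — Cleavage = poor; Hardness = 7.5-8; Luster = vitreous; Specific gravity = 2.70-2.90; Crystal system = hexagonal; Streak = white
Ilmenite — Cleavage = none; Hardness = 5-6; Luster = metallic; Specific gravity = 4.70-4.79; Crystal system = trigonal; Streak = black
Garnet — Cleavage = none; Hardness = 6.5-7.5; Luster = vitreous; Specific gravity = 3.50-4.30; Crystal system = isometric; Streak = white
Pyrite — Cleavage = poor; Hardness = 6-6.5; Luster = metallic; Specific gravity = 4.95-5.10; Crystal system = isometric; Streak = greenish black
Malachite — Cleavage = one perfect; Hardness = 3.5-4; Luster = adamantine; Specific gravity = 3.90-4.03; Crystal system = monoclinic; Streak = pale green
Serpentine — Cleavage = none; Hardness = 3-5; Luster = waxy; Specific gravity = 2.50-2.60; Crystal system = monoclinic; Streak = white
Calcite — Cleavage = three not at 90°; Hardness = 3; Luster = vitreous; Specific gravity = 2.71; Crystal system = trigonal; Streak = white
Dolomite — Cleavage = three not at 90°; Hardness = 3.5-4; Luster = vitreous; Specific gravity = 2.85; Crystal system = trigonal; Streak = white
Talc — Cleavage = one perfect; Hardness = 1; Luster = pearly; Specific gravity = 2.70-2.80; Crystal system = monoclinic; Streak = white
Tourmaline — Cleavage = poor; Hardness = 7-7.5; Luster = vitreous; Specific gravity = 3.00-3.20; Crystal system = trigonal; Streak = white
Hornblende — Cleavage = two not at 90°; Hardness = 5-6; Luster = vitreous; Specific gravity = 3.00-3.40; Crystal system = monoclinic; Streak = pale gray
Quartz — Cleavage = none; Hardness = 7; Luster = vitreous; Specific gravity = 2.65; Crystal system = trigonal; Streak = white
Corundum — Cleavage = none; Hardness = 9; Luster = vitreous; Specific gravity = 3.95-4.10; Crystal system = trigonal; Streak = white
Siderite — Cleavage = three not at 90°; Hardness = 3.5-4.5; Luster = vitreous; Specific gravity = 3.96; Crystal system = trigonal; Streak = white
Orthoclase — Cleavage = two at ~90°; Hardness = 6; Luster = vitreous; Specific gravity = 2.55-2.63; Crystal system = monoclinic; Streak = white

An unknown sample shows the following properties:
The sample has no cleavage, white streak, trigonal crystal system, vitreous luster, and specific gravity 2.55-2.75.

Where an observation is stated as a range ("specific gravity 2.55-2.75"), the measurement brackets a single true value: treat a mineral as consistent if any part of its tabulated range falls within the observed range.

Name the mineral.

No cleavage — narrows the field to Ilmenite, Garnet, Serpentine, Quartz, Corundum.
White streak is inconsistent with Ilmenite.
Trigonal crystal system eliminates Garnet, Serpentine.
Vitreous luster — no further eliminations.
Specific gravity 2.55-2.75 is inconsistent with Corundum.
The only mineral consistent with every observation is Quartz.

Quartz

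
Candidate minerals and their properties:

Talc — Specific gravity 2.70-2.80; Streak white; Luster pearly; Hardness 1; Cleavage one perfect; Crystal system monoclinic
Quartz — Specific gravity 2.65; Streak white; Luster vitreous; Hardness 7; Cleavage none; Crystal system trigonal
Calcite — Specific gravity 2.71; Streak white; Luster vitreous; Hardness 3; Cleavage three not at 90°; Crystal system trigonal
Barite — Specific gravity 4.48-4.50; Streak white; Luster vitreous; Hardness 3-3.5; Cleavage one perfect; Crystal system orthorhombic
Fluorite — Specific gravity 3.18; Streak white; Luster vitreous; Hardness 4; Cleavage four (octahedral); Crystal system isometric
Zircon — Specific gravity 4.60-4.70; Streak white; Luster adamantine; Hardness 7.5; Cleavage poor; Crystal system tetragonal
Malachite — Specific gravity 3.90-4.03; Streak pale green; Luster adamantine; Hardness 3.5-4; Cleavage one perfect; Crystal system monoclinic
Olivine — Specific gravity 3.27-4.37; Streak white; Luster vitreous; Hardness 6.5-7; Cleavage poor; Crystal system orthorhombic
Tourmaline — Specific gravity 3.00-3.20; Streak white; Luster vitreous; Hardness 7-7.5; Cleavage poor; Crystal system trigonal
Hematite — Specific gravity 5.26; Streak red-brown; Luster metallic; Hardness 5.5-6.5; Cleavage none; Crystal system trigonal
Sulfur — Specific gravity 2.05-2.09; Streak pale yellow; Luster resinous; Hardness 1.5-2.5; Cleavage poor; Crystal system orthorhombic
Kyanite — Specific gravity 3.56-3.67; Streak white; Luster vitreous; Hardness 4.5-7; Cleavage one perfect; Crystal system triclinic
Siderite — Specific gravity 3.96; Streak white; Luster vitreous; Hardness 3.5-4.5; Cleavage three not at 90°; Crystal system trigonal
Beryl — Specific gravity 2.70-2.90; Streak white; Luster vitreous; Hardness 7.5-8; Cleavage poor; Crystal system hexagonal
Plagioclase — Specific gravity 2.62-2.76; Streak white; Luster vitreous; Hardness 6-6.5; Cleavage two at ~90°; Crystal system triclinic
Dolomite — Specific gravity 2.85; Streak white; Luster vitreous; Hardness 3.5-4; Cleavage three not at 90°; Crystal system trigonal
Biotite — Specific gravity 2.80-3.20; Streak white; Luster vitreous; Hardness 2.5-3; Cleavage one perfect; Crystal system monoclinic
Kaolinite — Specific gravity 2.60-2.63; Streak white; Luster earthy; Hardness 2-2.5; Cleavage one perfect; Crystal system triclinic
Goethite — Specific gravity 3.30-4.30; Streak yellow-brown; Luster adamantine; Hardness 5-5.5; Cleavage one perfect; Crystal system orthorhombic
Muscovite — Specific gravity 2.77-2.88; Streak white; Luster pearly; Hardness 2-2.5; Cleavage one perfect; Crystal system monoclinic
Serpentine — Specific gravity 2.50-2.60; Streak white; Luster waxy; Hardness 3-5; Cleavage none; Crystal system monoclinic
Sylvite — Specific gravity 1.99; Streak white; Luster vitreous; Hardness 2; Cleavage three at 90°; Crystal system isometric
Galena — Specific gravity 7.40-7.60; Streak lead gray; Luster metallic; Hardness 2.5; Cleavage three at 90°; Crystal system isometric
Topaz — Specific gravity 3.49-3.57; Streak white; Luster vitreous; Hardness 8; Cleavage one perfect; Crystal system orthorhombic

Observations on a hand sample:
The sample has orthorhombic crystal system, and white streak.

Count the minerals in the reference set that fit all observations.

3

Orthorhombic crystal system — narrows the field to Barite, Olivine, Sulfur, Goethite, Topaz.
White streak rules out Sulfur, Goethite.
Remaining candidates: Barite, Olivine, Topaz.
That is 3 minerals.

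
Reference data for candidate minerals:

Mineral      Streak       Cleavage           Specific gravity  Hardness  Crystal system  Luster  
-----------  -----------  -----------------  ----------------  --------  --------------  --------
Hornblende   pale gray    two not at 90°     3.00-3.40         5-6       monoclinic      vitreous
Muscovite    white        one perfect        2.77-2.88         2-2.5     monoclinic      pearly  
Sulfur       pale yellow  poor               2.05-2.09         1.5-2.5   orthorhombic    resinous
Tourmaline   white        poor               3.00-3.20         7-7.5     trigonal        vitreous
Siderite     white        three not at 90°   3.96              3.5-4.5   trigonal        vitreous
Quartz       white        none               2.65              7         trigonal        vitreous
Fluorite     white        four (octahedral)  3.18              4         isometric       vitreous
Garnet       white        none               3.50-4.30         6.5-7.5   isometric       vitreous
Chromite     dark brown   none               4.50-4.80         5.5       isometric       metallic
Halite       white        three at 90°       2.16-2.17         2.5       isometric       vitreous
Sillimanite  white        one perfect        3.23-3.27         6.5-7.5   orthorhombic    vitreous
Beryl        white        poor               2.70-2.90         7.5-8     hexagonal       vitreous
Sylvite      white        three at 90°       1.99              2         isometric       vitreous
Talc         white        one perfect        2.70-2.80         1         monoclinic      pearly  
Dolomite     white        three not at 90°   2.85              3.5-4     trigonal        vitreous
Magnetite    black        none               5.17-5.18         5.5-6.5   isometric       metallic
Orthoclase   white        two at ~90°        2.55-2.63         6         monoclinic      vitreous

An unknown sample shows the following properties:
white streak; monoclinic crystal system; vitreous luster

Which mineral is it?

Orthoclase

White streak rules out Hornblende, Sulfur, Chromite, Magnetite.
Monoclinic crystal system: leaves Muscovite, Talc, Orthoclase.
Vitreous luster: narrows the field to Orthoclase.
The only mineral consistent with every observation is Orthoclase.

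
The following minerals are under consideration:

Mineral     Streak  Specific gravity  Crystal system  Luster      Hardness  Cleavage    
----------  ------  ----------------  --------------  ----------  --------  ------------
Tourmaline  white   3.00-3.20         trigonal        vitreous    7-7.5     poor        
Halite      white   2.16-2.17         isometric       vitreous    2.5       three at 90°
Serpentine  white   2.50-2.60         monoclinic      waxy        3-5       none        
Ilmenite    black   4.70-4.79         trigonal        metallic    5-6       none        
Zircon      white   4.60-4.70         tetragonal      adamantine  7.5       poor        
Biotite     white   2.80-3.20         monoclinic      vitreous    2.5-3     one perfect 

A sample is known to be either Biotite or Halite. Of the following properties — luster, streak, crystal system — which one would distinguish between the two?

Luster: both vitreous — no difference.
Streak: both white — no difference.
Crystal system: Biotite monoclinic, Halite isometric — different.
Only crystal system differs between Biotite and Halite among the listed tests.

crystal system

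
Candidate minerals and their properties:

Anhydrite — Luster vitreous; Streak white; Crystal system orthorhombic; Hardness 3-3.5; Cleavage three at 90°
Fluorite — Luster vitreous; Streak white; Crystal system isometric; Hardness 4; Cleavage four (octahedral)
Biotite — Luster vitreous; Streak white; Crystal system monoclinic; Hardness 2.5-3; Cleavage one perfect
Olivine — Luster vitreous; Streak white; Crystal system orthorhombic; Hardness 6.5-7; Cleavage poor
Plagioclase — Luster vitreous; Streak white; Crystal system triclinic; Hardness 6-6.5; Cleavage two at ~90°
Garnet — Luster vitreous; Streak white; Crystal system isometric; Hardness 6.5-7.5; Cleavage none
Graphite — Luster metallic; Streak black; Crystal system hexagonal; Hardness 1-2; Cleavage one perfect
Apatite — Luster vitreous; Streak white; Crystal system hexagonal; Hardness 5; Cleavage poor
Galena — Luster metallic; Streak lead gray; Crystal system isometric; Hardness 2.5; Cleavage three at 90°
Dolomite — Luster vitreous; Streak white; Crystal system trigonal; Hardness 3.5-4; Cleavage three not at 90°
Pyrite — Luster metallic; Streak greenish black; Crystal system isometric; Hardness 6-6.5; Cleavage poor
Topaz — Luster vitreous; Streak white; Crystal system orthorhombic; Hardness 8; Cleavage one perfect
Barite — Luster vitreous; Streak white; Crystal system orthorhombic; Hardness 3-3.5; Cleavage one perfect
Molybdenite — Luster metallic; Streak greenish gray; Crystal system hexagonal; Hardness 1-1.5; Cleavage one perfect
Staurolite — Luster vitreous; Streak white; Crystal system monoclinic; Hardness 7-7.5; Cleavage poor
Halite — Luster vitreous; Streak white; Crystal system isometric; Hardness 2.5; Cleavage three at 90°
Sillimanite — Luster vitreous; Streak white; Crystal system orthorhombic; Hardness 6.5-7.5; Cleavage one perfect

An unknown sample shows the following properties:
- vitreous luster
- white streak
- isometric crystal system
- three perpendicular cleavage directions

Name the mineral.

Halite

Vitreous luster rules out Graphite, Galena, Pyrite, Molybdenite.
White streak: consistent with all remaining minerals.
Isometric crystal system: leaves Fluorite, Garnet, Halite.
Three perpendicular cleavage directions: leaves Halite.
Only Halite satisfies all observations.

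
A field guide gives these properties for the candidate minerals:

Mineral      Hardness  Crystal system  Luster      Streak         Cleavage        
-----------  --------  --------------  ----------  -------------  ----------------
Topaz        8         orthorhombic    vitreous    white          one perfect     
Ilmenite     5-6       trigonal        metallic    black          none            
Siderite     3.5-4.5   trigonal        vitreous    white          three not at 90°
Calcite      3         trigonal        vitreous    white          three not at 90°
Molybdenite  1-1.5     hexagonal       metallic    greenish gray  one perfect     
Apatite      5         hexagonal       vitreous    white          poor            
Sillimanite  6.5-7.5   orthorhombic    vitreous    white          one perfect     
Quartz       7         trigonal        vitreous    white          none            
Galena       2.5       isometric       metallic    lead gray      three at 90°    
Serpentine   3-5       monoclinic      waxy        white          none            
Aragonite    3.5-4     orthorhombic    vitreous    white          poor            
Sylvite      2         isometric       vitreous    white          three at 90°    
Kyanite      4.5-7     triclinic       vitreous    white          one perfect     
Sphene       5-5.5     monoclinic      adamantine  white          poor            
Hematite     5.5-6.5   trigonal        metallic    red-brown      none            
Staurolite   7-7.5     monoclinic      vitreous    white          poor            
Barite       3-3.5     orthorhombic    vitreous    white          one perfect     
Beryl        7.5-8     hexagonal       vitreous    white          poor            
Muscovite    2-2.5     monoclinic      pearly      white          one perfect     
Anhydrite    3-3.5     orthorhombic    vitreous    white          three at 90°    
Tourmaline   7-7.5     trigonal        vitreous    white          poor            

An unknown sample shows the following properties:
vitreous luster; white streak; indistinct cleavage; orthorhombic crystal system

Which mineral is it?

Aragonite

Vitreous luster — narrows the field to Topaz, Siderite, Calcite, Apatite, Sillimanite, Quartz, Aragonite, Sylvite, Kyanite, Staurolite, Barite, Beryl, Anhydrite, Tourmaline.
White streak — consistent with all remaining minerals.
Indistinct cleavage — narrows the field to Apatite, Aragonite, Staurolite, Beryl, Tourmaline.
Orthorhombic crystal system — narrows the field to Aragonite.
The only mineral consistent with every observation is Aragonite.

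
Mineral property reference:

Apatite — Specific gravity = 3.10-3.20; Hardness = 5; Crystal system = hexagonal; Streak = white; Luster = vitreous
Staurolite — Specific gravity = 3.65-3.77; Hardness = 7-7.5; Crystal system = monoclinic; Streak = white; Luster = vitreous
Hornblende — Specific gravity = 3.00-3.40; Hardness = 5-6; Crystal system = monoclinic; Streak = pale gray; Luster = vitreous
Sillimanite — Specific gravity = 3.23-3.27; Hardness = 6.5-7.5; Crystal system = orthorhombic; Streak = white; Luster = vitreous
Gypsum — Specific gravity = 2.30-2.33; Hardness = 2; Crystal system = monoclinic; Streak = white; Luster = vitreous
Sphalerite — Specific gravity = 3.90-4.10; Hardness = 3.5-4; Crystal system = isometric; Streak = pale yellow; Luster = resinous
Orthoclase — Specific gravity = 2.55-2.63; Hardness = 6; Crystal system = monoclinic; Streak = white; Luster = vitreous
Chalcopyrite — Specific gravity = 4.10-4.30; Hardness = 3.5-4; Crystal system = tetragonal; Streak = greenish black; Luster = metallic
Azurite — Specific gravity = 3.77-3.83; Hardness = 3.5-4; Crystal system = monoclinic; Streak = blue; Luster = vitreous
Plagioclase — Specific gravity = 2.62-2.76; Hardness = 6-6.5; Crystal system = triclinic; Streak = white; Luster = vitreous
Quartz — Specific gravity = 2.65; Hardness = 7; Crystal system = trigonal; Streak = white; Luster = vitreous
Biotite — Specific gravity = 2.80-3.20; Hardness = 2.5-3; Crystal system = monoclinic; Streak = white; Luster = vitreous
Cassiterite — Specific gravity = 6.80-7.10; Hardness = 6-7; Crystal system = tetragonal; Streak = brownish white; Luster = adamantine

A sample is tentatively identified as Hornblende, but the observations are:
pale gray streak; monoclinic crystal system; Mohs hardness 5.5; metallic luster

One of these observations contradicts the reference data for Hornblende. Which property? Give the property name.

luster

Pale gray streak: Hornblende has pale gray streak — within range.
Monoclinic crystal system: Hornblende has monoclinic system — within range.
Mohs hardness 5.5: Hornblende has hardness 5-6 — within range.
Metallic luster: Hornblende has vitreous luster — outside the reference range.
The luster is the one property that does not fit.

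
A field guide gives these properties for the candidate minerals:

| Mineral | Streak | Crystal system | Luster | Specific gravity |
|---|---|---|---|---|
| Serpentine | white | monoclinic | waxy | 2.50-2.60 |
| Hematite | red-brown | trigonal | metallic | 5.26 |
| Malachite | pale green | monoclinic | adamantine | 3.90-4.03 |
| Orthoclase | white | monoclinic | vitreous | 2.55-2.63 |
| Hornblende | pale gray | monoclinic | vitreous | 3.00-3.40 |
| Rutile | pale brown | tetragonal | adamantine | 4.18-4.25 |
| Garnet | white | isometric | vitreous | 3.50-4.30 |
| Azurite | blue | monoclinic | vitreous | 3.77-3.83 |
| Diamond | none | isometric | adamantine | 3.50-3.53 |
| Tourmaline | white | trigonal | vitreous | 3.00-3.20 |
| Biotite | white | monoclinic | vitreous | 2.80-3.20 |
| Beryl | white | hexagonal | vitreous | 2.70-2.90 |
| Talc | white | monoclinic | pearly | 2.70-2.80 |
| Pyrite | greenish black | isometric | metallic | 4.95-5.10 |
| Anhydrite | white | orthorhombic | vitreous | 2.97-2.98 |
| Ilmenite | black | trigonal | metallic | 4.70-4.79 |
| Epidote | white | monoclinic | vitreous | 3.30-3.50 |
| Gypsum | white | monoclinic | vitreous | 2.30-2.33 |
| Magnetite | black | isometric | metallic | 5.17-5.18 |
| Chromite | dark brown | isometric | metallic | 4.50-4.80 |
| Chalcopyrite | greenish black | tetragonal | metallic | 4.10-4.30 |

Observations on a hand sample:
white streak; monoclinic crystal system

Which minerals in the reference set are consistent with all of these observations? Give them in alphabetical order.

Biotite, Epidote, Gypsum, Orthoclase, Serpentine, Talc

White streak — Serpentine, Orthoclase, Garnet, Tourmaline, Biotite, Beryl, Talc, Anhydrite, Epidote, Gypsum remain.
Monoclinic crystal system excludes Garnet, Tourmaline, Beryl, Anhydrite.
Remaining candidates: Biotite, Epidote, Gypsum, Orthoclase, Serpentine, Talc.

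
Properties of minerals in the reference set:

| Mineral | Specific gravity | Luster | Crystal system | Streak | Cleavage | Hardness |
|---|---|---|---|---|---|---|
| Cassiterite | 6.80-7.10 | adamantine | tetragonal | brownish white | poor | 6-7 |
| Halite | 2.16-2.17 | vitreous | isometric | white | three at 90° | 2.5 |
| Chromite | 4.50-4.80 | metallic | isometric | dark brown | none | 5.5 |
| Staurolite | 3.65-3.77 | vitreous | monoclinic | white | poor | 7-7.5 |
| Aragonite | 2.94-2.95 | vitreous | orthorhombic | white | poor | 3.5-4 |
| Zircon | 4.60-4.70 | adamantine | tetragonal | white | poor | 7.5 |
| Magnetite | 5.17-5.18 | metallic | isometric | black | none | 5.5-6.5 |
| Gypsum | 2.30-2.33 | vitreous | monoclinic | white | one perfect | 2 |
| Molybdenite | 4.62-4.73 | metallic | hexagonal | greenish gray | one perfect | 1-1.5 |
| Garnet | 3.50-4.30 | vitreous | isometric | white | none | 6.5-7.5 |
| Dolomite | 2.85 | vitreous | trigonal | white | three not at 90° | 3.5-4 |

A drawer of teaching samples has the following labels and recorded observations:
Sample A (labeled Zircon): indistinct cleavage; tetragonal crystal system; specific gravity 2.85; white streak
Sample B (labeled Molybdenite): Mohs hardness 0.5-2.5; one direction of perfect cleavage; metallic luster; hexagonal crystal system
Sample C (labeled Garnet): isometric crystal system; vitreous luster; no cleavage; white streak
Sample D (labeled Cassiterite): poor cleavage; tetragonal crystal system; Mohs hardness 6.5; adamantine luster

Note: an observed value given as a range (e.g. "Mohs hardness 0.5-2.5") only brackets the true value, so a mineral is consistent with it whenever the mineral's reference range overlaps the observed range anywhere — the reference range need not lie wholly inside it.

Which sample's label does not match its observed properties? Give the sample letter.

Sample A: Zircon has SG 4.60-4.70, but the record shows specific gravity 2.85 — this label is wrong.
Sample B: observations are consistent with Molybdenite.
Sample C: observations are consistent with Garnet.
Sample D: observations are consistent with Cassiterite.
Only sample A is inconsistent with its label.

A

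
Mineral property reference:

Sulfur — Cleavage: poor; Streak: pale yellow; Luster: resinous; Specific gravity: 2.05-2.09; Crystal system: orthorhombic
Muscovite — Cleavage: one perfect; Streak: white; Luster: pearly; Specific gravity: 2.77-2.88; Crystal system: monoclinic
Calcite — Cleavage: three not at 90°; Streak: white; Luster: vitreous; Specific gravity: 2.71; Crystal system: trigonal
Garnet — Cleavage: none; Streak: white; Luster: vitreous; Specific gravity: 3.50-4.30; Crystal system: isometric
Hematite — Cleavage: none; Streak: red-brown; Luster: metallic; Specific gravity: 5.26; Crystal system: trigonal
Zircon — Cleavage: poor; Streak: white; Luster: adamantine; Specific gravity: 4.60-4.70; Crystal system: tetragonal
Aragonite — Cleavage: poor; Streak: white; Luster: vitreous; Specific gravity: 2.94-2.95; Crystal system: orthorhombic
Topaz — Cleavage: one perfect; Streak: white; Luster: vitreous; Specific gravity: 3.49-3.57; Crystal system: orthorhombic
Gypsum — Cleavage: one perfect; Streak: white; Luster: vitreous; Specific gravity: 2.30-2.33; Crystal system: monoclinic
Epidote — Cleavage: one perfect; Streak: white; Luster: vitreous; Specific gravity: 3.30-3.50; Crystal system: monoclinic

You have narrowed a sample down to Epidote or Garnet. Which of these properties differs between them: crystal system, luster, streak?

crystal system

Crystal system: Epidote monoclinic, Garnet isometric — different.
Luster: both vitreous — no difference.
Streak: both white — no difference.
Crystal system is the diagnostic property here.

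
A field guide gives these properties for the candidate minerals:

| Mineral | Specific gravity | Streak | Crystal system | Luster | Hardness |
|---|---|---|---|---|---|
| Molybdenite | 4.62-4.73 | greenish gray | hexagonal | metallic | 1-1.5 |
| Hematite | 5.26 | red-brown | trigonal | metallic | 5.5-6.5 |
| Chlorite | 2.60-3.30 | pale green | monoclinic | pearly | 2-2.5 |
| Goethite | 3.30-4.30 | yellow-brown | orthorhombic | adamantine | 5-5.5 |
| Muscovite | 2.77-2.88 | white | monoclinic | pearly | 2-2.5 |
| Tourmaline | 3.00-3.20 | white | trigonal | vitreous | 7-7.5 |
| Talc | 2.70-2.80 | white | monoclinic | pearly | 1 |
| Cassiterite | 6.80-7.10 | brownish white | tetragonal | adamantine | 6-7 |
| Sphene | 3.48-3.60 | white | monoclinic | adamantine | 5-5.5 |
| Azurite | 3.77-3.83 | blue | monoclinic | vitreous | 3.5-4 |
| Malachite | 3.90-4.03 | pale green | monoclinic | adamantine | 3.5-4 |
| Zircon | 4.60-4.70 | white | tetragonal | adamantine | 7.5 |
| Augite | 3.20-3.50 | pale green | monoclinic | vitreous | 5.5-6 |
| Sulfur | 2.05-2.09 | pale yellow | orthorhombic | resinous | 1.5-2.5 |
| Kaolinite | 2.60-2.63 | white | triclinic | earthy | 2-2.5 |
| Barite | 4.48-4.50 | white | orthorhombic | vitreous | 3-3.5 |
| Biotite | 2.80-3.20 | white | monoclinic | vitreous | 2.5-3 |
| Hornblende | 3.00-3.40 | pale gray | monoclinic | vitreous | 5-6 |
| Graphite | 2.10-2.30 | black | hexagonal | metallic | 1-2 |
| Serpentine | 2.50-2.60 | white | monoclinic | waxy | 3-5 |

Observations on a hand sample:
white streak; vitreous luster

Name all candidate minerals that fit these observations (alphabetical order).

Barite, Biotite, Tourmaline

White streak: Muscovite, Tourmaline, Talc, Sphene, Zircon, Kaolinite, Barite, Biotite, Serpentine remain.
Vitreous luster: leaves Tourmaline, Barite, Biotite.
Consistent with every observation: Barite, Biotite, Tourmaline.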